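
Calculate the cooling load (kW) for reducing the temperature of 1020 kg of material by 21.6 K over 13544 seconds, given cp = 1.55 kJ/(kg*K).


Q = m * cp * dT / t
Q = 1020 * 1.55 * 21.6 / 13544
Q = 2.521 kW

2.521


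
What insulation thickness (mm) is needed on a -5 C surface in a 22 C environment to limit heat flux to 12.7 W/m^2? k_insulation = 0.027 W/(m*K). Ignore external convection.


dT = 22 - (-5) = 27 K
thickness = k * dT / q_max * 1000
thickness = 0.027 * 27 / 12.7 * 1000
thickness = 57.4 mm

57.4


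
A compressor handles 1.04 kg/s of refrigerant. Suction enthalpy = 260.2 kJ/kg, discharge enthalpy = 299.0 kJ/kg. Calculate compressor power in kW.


dh = 299.0 - 260.2 = 38.8 kJ/kg
W = m_dot * dh = 1.04 * 38.8 = 40.35 kW

40.35


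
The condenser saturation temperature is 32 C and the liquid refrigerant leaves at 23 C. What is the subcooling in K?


Subcooling = T_cond - T_liquid
Subcooling = 32 - 23
Subcooling = 9 K

9


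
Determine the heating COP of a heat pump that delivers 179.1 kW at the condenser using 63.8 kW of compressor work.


COP_hp = Q_cond / W
COP_hp = 179.1 / 63.8
COP_hp = 2.807

2.807


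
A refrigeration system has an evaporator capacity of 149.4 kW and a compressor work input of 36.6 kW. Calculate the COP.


COP = Q_evap / W
COP = 149.4 / 36.6
COP = 4.082

4.082


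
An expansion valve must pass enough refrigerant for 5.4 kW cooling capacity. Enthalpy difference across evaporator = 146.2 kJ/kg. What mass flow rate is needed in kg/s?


m_dot = Q / dh
m_dot = 5.4 / 146.2
m_dot = 0.0369 kg/s

0.0369


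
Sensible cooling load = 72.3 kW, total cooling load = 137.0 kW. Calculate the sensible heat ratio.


SHR = Q_sensible / Q_total
SHR = 72.3 / 137.0
SHR = 0.528

0.528


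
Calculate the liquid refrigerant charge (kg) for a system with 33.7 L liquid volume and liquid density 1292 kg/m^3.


Charge = V * rho / 1000
Charge = 33.7 * 1292 / 1000
Charge = 43.54 kg

43.54


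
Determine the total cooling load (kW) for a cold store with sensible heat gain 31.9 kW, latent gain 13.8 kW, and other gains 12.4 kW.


Q_total = Q_s + Q_l + Q_misc
Q_total = 31.9 + 13.8 + 12.4
Q_total = 58.1 kW

58.1


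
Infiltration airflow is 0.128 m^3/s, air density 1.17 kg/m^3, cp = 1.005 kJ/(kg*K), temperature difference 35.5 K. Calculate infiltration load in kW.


Q = V_dot * rho * cp * dT
Q = 0.128 * 1.17 * 1.005 * 35.5
Q = 5.343 kW

5.343


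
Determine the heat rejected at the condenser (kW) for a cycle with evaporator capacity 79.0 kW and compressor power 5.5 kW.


Q_cond = Q_evap + W
Q_cond = 79.0 + 5.5
Q_cond = 84.5 kW

84.5


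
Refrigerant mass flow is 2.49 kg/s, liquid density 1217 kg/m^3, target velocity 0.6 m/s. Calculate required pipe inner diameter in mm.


A = m_dot / (rho * v) = 2.49 / (1217 * 0.6) = 0.003410024651 m^2
d = sqrt(4*A/pi) * 1000
d = 65.9 mm

65.9


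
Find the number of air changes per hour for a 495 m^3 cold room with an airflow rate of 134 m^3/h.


ACH = flow / volume
ACH = 134 / 495
ACH = 0.271

0.271


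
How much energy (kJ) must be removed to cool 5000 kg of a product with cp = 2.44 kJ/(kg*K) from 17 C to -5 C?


dT = 17 - (-5) = 22 K
Q = m * cp * dT = 5000 * 2.44 * 22
Q = 268400 kJ

268400


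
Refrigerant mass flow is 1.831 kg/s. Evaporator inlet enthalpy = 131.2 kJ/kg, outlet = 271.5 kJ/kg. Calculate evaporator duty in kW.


dh = 271.5 - 131.2 = 140.3 kJ/kg
Q_evap = m_dot * dh = 1.831 * 140.3
Q_evap = 256.89 kW

256.89


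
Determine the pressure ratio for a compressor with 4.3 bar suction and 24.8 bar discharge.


PR = P_high / P_low
PR = 24.8 / 4.3
PR = 5.767

5.767


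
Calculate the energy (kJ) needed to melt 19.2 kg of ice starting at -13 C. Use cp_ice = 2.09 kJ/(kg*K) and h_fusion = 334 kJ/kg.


Sensible heat = cp * dT = 2.09 * 13 = 27.17 kJ/kg
Total per kg = 27.17 + 334 = 361.17 kJ/kg
Q = m * total = 19.2 * 361.17
Q = 6934.5 kJ

6934.5


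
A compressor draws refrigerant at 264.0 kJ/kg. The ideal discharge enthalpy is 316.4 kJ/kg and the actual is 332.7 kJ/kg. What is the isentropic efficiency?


dh_ideal = 316.4 - 264.0 = 52.4 kJ/kg
dh_actual = 332.7 - 264.0 = 68.7 kJ/kg
eta_s = dh_ideal / dh_actual = 52.4 / 68.7
eta_s = 0.7627

0.7627


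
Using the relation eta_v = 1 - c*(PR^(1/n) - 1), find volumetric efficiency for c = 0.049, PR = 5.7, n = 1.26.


PR^(1/n) = 5.7^(1/1.26) = 3.98016136
eta_v = 1 - 0.049 * (3.98016136 - 1)
eta_v = 0.854

0.854


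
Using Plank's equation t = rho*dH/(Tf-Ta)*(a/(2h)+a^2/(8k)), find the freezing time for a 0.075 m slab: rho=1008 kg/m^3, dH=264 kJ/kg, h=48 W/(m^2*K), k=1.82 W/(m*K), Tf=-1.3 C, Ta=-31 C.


dT = -1.3 - (-31) = 29.7 K
term1 = a/(2h) = 0.075/(2*48) = 0.00078125
term2 = a^2/(8k) = 0.075^2/(8*1.82) = 0.0003863324176
t = rho*dH*1000/dT * (term1 + term2)
t = 1008*264*1000/29.7 * (0.00078125 + 0.0003863324176)
t = 10462 s

10462


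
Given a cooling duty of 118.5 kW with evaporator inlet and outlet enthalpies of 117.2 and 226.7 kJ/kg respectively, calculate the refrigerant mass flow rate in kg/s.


dh = 226.7 - 117.2 = 109.5 kJ/kg
m_dot = Q / dh = 118.5 / 109.5 = 1.0822 kg/s

1.0822


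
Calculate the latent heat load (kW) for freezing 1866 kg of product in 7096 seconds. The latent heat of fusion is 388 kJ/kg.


Q_lat = m * h_fg / t
Q_lat = 1866 * 388 / 7096
Q_lat = 102.03 kW

102.03


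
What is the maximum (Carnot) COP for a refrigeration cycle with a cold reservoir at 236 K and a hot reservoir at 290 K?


dT = 290 - 236 = 54 K
COP_carnot = T_cold / dT = 236 / 54
COP_carnot = 4.37

4.37


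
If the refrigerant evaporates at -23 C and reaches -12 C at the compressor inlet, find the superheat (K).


Superheat = T_suction - T_evap
Superheat = -12 - (-23)
Superheat = 11 K

11


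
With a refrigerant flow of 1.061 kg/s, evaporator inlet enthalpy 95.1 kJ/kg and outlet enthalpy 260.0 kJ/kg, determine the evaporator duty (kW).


dh = 260.0 - 95.1 = 164.9 kJ/kg
Q_evap = m_dot * dh = 1.061 * 164.9
Q_evap = 174.96 kW

174.96


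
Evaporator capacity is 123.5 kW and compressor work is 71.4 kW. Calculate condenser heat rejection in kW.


Q_cond = Q_evap + W
Q_cond = 123.5 + 71.4
Q_cond = 194.9 kW

194.9


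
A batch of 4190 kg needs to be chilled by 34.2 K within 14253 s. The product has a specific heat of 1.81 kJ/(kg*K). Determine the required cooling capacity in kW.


Q = m * cp * dT / t
Q = 4190 * 1.81 * 34.2 / 14253
Q = 18.198 kW

18.198


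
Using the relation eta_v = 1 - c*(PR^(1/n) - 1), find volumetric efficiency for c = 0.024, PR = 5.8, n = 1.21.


PR^(1/n) = 5.8^(1/1.21) = 4.27496168
eta_v = 1 - 0.024 * (4.27496168 - 1)
eta_v = 0.9214

0.9214


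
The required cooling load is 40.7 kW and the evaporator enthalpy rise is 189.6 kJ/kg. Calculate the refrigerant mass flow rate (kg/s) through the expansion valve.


m_dot = Q / dh
m_dot = 40.7 / 189.6
m_dot = 0.2147 kg/s

0.2147


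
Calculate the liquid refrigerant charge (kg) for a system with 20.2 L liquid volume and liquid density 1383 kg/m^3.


Charge = V * rho / 1000
Charge = 20.2 * 1383 / 1000
Charge = 27.94 kg

27.94


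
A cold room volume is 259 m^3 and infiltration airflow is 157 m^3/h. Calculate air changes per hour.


ACH = flow / volume
ACH = 157 / 259
ACH = 0.606

0.606


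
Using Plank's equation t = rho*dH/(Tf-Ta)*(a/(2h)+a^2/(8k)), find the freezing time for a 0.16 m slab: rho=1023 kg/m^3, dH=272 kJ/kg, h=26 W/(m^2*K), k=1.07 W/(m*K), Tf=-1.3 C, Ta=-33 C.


dT = -1.3 - (-33) = 31.7 K
term1 = a/(2h) = 0.16/(2*26) = 0.003076923077
term2 = a^2/(8k) = 0.16^2/(8*1.07) = 0.002990654206
t = rho*dH*1000/dT * (term1 + term2)
t = 1023*272*1000/31.7 * (0.003076923077 + 0.002990654206)
t = 53260 s

53260


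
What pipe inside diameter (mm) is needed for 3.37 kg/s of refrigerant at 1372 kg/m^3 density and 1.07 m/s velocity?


A = m_dot / (rho * v) = 3.37 / (1372 * 1.07) = 0.002295577777 m^2
d = sqrt(4*A/pi) * 1000
d = 54.1 mm

54.1


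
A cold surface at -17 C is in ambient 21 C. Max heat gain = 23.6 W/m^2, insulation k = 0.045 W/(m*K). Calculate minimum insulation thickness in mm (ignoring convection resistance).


dT = 21 - (-17) = 38 K
thickness = k * dT / q_max * 1000
thickness = 0.045 * 38 / 23.6 * 1000
thickness = 72.5 mm

72.5


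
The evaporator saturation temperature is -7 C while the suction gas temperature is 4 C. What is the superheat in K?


Superheat = T_suction - T_evap
Superheat = 4 - (-7)
Superheat = 11 K

11


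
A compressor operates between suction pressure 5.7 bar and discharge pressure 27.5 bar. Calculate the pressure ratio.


PR = P_high / P_low
PR = 27.5 / 5.7
PR = 4.825

4.825


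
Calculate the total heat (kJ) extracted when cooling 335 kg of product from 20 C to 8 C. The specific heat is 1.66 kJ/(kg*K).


dT = 20 - (8) = 12 K
Q = m * cp * dT = 335 * 1.66 * 12
Q = 6673 kJ

6673


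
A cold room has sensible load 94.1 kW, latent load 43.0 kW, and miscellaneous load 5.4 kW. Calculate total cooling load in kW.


Q_total = Q_s + Q_l + Q_misc
Q_total = 94.1 + 43.0 + 5.4
Q_total = 142.5 kW

142.5


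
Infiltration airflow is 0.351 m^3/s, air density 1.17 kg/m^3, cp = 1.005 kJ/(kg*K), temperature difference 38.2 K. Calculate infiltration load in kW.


Q = V_dot * rho * cp * dT
Q = 0.351 * 1.17 * 1.005 * 38.2
Q = 15.766 kW

15.766


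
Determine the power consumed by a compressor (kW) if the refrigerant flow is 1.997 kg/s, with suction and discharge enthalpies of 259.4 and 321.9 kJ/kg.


dh = 321.9 - 259.4 = 62.5 kJ/kg
W = m_dot * dh = 1.997 * 62.5 = 124.81 kW

124.81


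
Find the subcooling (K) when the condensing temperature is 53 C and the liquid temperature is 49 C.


Subcooling = T_cond - T_liquid
Subcooling = 53 - 49
Subcooling = 4 K

4


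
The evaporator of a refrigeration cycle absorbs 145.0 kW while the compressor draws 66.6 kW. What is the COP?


COP = Q_evap / W
COP = 145.0 / 66.6
COP = 2.177

2.177


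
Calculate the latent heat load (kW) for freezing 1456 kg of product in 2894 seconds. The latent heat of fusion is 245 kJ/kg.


Q_lat = m * h_fg / t
Q_lat = 1456 * 245 / 2894
Q_lat = 123.26 kW

123.26


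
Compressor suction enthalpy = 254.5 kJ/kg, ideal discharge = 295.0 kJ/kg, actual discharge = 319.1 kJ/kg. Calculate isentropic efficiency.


dh_ideal = 295.0 - 254.5 = 40.5 kJ/kg
dh_actual = 319.1 - 254.5 = 64.6 kJ/kg
eta_s = dh_ideal / dh_actual = 40.5 / 64.6
eta_s = 0.6269

0.6269


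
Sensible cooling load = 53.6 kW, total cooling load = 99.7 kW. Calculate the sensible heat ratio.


SHR = Q_sensible / Q_total
SHR = 53.6 / 99.7
SHR = 0.538

0.538


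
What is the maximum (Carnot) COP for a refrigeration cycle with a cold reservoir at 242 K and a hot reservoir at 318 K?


dT = 318 - 242 = 76 K
COP_carnot = T_cold / dT = 242 / 76
COP_carnot = 3.184

3.184


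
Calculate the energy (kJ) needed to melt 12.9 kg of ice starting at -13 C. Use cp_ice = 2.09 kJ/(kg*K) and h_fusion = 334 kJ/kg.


Sensible heat = cp * dT = 2.09 * 13 = 27.17 kJ/kg
Total per kg = 27.17 + 334 = 361.17 kJ/kg
Q = m * total = 12.9 * 361.17
Q = 4659.1 kJ

4659.1


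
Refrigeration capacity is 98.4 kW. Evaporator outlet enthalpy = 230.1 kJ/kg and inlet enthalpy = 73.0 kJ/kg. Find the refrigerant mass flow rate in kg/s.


dh = 230.1 - 73.0 = 157.1 kJ/kg
m_dot = Q / dh = 98.4 / 157.1 = 0.6264 kg/s

0.6264


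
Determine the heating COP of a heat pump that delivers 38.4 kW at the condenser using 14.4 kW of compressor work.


COP_hp = Q_cond / W
COP_hp = 38.4 / 14.4
COP_hp = 2.667

2.667


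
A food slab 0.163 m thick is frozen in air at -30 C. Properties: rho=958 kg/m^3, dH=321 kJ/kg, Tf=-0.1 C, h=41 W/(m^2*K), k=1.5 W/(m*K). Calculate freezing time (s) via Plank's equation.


dT = -0.1 - (-30) = 29.9 K
term1 = a/(2h) = 0.163/(2*41) = 0.001987804878
term2 = a^2/(8k) = 0.163^2/(8*1.5) = 0.002214083333
t = rho*dH*1000/dT * (term1 + term2)
t = 958*321*1000/29.9 * (0.001987804878 + 0.002214083333)
t = 43216 s

43216


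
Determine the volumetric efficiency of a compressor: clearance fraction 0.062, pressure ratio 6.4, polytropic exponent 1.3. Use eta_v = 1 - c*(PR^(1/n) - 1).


PR^(1/n) = 6.4^(1/1.3) = 4.17002292
eta_v = 1 - 0.062 * (4.17002292 - 1)
eta_v = 0.8035

0.8035


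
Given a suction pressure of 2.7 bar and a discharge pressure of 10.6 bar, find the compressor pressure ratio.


PR = P_high / P_low
PR = 10.6 / 2.7
PR = 3.926

3.926


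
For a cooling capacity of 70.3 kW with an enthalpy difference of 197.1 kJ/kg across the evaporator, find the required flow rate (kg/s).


m_dot = Q / dh
m_dot = 70.3 / 197.1
m_dot = 0.3567 kg/s

0.3567


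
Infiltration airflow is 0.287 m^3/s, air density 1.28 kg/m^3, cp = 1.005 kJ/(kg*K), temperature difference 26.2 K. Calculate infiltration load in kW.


Q = V_dot * rho * cp * dT
Q = 0.287 * 1.28 * 1.005 * 26.2
Q = 9.673 kW

9.673


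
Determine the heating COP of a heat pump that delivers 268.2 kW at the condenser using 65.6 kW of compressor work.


COP_hp = Q_cond / W
COP_hp = 268.2 / 65.6
COP_hp = 4.088

4.088


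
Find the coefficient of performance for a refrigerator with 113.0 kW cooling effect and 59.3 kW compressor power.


COP = Q_evap / W
COP = 113.0 / 59.3
COP = 1.906

1.906


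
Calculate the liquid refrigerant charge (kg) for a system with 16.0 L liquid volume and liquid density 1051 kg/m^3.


Charge = V * rho / 1000
Charge = 16.0 * 1051 / 1000
Charge = 16.82 kg

16.82


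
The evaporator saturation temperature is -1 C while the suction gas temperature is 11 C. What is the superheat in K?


Superheat = T_suction - T_evap
Superheat = 11 - (-1)
Superheat = 12 K

12


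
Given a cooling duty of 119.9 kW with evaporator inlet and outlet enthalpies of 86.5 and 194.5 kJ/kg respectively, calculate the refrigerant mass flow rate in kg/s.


dh = 194.5 - 86.5 = 108.0 kJ/kg
m_dot = Q / dh = 119.9 / 108.0 = 1.1102 kg/s

1.1102


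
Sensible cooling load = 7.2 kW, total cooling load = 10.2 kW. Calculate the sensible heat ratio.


SHR = Q_sensible / Q_total
SHR = 7.2 / 10.2
SHR = 0.706

0.706


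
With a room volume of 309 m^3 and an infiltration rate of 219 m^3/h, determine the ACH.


ACH = flow / volume
ACH = 219 / 309
ACH = 0.709

0.709


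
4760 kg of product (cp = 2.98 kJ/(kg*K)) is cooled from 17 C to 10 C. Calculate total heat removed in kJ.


dT = 17 - (10) = 7 K
Q = m * cp * dT = 4760 * 2.98 * 7
Q = 99294 kJ

99294


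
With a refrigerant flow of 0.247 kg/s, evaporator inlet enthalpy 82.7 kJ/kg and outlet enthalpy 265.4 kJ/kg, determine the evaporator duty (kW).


dh = 265.4 - 82.7 = 182.7 kJ/kg
Q_evap = m_dot * dh = 0.247 * 182.7
Q_evap = 45.13 kW

45.13


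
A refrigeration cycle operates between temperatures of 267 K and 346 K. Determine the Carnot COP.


dT = 346 - 267 = 79 K
COP_carnot = T_cold / dT = 267 / 79
COP_carnot = 3.38

3.38


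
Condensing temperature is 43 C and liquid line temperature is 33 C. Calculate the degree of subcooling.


Subcooling = T_cond - T_liquid
Subcooling = 43 - 33
Subcooling = 10 K

10


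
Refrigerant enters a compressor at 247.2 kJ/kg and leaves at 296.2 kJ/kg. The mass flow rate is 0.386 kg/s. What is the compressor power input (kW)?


dh = 296.2 - 247.2 = 49.0 kJ/kg
W = m_dot * dh = 0.386 * 49.0 = 18.91 kW

18.91


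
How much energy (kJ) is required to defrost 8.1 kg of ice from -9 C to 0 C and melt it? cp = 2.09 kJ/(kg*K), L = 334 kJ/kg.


Sensible heat = cp * dT = 2.09 * 9 = 18.81 kJ/kg
Total per kg = 18.81 + 334 = 352.81 kJ/kg
Q = m * total = 8.1 * 352.81
Q = 2857.8 kJ

2857.8


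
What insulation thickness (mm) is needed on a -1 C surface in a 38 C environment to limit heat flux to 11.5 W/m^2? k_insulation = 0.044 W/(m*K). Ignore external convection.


dT = 38 - (-1) = 39 K
thickness = k * dT / q_max * 1000
thickness = 0.044 * 39 / 11.5 * 1000
thickness = 149.2 mm

149.2


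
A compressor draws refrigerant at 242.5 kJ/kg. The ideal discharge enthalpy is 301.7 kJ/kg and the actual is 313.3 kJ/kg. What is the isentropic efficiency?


dh_ideal = 301.7 - 242.5 = 59.2 kJ/kg
dh_actual = 313.3 - 242.5 = 70.8 kJ/kg
eta_s = dh_ideal / dh_actual = 59.2 / 70.8
eta_s = 0.8362

0.8362


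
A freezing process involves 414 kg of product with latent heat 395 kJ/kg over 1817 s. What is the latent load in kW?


Q_lat = m * h_fg / t
Q_lat = 414 * 395 / 1817
Q_lat = 90.0 kW

90.0


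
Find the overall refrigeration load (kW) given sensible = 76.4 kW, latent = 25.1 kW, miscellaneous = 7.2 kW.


Q_total = Q_s + Q_l + Q_misc
Q_total = 76.4 + 25.1 + 7.2
Q_total = 108.7 kW

108.7


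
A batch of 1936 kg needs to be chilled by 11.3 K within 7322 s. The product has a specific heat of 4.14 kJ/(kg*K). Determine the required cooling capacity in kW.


Q = m * cp * dT / t
Q = 1936 * 4.14 * 11.3 / 7322
Q = 12.37 kW

12.37


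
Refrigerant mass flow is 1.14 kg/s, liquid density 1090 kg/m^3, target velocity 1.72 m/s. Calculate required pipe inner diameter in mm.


A = m_dot / (rho * v) = 1.14 / (1090 * 1.72) = 0.0006080648603 m^2
d = sqrt(4*A/pi) * 1000
d = 27.8 mm

27.8


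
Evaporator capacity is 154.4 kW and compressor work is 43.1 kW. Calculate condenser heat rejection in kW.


Q_cond = Q_evap + W
Q_cond = 154.4 + 43.1
Q_cond = 197.5 kW

197.5


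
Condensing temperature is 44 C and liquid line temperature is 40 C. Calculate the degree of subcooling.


Subcooling = T_cond - T_liquid
Subcooling = 44 - 40
Subcooling = 4 K

4


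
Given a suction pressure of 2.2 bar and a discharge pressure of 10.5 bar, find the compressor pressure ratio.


PR = P_high / P_low
PR = 10.5 / 2.2
PR = 4.773

4.773


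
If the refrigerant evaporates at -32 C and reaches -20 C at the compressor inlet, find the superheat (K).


Superheat = T_suction - T_evap
Superheat = -20 - (-32)
Superheat = 12 K

12


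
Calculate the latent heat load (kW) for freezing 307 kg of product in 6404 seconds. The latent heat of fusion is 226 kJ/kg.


Q_lat = m * h_fg / t
Q_lat = 307 * 226 / 6404
Q_lat = 10.83 kW

10.83


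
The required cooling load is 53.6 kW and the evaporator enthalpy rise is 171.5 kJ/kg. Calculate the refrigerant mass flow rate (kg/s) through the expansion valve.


m_dot = Q / dh
m_dot = 53.6 / 171.5
m_dot = 0.3125 kg/s

0.3125


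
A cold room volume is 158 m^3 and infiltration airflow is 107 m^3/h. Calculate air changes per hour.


ACH = flow / volume
ACH = 107 / 158
ACH = 0.677

0.677


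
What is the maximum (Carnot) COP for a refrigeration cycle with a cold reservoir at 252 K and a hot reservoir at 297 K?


dT = 297 - 252 = 45 K
COP_carnot = T_cold / dT = 252 / 45
COP_carnot = 5.6

5.6


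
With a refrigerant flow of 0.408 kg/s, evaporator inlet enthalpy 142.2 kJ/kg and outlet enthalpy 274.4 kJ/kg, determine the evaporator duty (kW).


dh = 274.4 - 142.2 = 132.2 kJ/kg
Q_evap = m_dot * dh = 0.408 * 132.2
Q_evap = 53.94 kW

53.94


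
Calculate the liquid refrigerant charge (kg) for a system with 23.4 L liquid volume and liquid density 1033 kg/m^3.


Charge = V * rho / 1000
Charge = 23.4 * 1033 / 1000
Charge = 24.17 kg

24.17


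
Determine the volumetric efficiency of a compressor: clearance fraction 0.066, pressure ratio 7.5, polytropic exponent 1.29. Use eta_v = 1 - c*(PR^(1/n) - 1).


PR^(1/n) = 7.5^(1/1.29) = 4.76806387
eta_v = 1 - 0.066 * (4.76806387 - 1)
eta_v = 0.7513

0.7513


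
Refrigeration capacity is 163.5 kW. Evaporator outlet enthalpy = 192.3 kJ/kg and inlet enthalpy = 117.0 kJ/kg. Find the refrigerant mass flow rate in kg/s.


dh = 192.3 - 117.0 = 75.3 kJ/kg
m_dot = Q / dh = 163.5 / 75.3 = 2.1713 kg/s

2.1713


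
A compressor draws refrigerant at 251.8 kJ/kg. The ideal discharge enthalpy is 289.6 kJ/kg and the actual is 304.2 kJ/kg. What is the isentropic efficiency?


dh_ideal = 289.6 - 251.8 = 37.8 kJ/kg
dh_actual = 304.2 - 251.8 = 52.4 kJ/kg
eta_s = dh_ideal / dh_actual = 37.8 / 52.4
eta_s = 0.7214

0.7214


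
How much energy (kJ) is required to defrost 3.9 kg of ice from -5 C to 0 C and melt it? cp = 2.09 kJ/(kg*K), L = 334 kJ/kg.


Sensible heat = cp * dT = 2.09 * 5 = 10.45 kJ/kg
Total per kg = 10.45 + 334 = 344.45 kJ/kg
Q = m * total = 3.9 * 344.45
Q = 1343.4 kJ

1343.4


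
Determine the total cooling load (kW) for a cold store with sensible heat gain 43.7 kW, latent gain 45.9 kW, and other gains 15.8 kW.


Q_total = Q_s + Q_l + Q_misc
Q_total = 43.7 + 45.9 + 15.8
Q_total = 105.4 kW

105.4


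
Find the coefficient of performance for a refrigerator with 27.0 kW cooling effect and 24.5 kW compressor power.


COP = Q_evap / W
COP = 27.0 / 24.5
COP = 1.102

1.102


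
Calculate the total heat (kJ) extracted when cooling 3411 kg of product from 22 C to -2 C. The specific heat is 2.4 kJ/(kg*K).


dT = 22 - (-2) = 24 K
Q = m * cp * dT = 3411 * 2.4 * 24
Q = 196474 kJ

196474


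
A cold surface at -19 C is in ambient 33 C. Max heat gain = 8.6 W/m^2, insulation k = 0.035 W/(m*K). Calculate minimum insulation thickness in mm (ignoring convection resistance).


dT = 33 - (-19) = 52 K
thickness = k * dT / q_max * 1000
thickness = 0.035 * 52 / 8.6 * 1000
thickness = 211.6 mm

211.6


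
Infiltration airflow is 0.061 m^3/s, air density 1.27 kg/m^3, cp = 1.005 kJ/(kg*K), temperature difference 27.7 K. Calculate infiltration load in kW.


Q = V_dot * rho * cp * dT
Q = 0.061 * 1.27 * 1.005 * 27.7
Q = 2.157 kW

2.157


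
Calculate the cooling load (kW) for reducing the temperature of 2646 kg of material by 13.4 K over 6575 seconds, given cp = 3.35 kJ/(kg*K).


Q = m * cp * dT / t
Q = 2646 * 3.35 * 13.4 / 6575
Q = 18.065 kW

18.065


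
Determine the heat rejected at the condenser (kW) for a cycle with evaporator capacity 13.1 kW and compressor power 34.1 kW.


Q_cond = Q_evap + W
Q_cond = 13.1 + 34.1
Q_cond = 47.2 kW

47.2


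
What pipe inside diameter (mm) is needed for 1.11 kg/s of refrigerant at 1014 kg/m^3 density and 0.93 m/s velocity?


A = m_dot / (rho * v) = 1.11 / (1014 * 0.93) = 0.001177069415 m^2
d = sqrt(4*A/pi) * 1000
d = 38.7 mm

38.7


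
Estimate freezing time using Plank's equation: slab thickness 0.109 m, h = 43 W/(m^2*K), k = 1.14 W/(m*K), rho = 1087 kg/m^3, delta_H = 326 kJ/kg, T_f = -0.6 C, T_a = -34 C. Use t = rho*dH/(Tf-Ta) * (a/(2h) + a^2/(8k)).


dT = -0.6 - (-34) = 33.4 K
term1 = a/(2h) = 0.109/(2*43) = 0.00126744186
term2 = a^2/(8k) = 0.109^2/(8*1.14) = 0.001302741228
t = rho*dH*1000/dT * (term1 + term2)
t = 1087*326*1000/33.4 * (0.00126744186 + 0.001302741228)
t = 27269 s

27269


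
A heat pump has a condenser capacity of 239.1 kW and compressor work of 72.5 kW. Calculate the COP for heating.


COP_hp = Q_cond / W
COP_hp = 239.1 / 72.5
COP_hp = 3.298

3.298


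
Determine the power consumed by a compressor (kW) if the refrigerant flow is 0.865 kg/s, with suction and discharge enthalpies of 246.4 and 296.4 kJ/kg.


dh = 296.4 - 246.4 = 50.0 kJ/kg
W = m_dot * dh = 0.865 * 50.0 = 43.25 kW

43.25


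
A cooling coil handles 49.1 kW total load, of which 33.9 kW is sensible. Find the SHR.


SHR = Q_sensible / Q_total
SHR = 33.9 / 49.1
SHR = 0.69

0.69


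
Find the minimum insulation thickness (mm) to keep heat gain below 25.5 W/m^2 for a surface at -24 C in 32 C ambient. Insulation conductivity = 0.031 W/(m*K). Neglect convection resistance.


dT = 32 - (-24) = 56 K
thickness = k * dT / q_max * 1000
thickness = 0.031 * 56 / 25.5 * 1000
thickness = 68.1 mm

68.1


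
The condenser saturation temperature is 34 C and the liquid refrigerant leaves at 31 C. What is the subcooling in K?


Subcooling = T_cond - T_liquid
Subcooling = 34 - 31
Subcooling = 3 K

3


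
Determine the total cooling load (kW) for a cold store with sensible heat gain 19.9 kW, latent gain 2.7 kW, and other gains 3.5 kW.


Q_total = Q_s + Q_l + Q_misc
Q_total = 19.9 + 2.7 + 3.5
Q_total = 26.1 kW

26.1


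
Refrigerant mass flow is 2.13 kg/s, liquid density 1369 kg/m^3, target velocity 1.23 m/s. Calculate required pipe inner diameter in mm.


A = m_dot / (rho * v) = 2.13 / (1369 * 1.23) = 0.001264943256 m^2
d = sqrt(4*A/pi) * 1000
d = 40.1 mm

40.1


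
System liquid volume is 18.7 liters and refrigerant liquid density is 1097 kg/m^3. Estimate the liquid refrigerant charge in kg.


Charge = V * rho / 1000
Charge = 18.7 * 1097 / 1000
Charge = 20.51 kg

20.51


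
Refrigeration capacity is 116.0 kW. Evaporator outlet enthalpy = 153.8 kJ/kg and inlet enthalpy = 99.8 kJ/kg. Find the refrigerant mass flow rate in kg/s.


dh = 153.8 - 99.8 = 54.0 kJ/kg
m_dot = Q / dh = 116.0 / 54.0 = 2.1481 kg/s

2.1481


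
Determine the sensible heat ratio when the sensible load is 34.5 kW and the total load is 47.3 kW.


SHR = Q_sensible / Q_total
SHR = 34.5 / 47.3
SHR = 0.729

0.729


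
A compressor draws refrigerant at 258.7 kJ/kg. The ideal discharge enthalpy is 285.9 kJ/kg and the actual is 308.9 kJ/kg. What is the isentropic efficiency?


dh_ideal = 285.9 - 258.7 = 27.2 kJ/kg
dh_actual = 308.9 - 258.7 = 50.2 kJ/kg
eta_s = dh_ideal / dh_actual = 27.2 / 50.2
eta_s = 0.5418

0.5418


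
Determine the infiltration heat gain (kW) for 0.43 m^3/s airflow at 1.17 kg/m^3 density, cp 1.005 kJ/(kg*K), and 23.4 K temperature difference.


Q = V_dot * rho * cp * dT
Q = 0.43 * 1.17 * 1.005 * 23.4
Q = 11.831 kW

11.831


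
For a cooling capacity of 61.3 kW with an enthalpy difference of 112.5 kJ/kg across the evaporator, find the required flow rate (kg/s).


m_dot = Q / dh
m_dot = 61.3 / 112.5
m_dot = 0.5449 kg/s

0.5449


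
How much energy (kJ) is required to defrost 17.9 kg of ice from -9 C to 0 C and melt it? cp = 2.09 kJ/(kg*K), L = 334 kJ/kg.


Sensible heat = cp * dT = 2.09 * 9 = 18.81 kJ/kg
Total per kg = 18.81 + 334 = 352.81 kJ/kg
Q = m * total = 17.9 * 352.81
Q = 6315.3 kJ

6315.3


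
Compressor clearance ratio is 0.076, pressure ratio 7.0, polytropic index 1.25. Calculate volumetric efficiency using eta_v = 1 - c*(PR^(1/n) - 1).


PR^(1/n) = 7.0^(1/1.25) = 4.74327639
eta_v = 1 - 0.076 * (4.74327639 - 1)
eta_v = 0.7155

0.7155


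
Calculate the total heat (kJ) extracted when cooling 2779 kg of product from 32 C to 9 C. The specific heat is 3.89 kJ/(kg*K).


dT = 32 - (9) = 23 K
Q = m * cp * dT = 2779 * 3.89 * 23
Q = 248637 kJ

248637


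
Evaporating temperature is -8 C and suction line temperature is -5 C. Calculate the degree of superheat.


Superheat = T_suction - T_evap
Superheat = -5 - (-8)
Superheat = 3 K

3


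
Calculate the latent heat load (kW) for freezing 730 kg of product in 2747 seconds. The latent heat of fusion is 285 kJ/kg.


Q_lat = m * h_fg / t
Q_lat = 730 * 285 / 2747
Q_lat = 75.74 kW

75.74


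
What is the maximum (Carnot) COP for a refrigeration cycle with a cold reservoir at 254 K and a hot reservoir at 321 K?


dT = 321 - 254 = 67 K
COP_carnot = T_cold / dT = 254 / 67
COP_carnot = 3.791

3.791


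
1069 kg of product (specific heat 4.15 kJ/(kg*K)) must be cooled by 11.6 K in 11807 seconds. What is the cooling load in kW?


Q = m * cp * dT / t
Q = 1069 * 4.15 * 11.6 / 11807
Q = 4.359 kW

4.359


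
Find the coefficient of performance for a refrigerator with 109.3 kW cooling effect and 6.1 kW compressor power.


COP = Q_evap / W
COP = 109.3 / 6.1
COP = 17.918

17.918


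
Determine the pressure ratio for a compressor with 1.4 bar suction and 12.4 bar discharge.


PR = P_high / P_low
PR = 12.4 / 1.4
PR = 8.857

8.857


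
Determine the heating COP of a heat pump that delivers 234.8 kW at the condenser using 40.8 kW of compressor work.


COP_hp = Q_cond / W
COP_hp = 234.8 / 40.8
COP_hp = 5.755

5.755


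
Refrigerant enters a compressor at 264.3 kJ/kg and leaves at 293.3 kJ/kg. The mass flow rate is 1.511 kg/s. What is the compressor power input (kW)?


dh = 293.3 - 264.3 = 29.0 kJ/kg
W = m_dot * dh = 1.511 * 29.0 = 43.82 kW

43.82


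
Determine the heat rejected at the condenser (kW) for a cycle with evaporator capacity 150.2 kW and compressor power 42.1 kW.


Q_cond = Q_evap + W
Q_cond = 150.2 + 42.1
Q_cond = 192.3 kW

192.3


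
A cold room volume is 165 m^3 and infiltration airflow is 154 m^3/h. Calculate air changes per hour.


ACH = flow / volume
ACH = 154 / 165
ACH = 0.933

0.933


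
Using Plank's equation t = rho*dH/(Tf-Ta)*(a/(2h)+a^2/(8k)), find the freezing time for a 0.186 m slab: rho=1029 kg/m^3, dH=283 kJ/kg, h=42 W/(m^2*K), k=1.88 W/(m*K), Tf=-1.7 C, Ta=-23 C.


dT = -1.7 - (-23) = 21.3 K
term1 = a/(2h) = 0.186/(2*42) = 0.002214285714
term2 = a^2/(8k) = 0.186^2/(8*1.88) = 0.002300265957
t = rho*dH*1000/dT * (term1 + term2)
t = 1029*283*1000/21.3 * (0.002214285714 + 0.002300265957)
t = 61722 s

61722


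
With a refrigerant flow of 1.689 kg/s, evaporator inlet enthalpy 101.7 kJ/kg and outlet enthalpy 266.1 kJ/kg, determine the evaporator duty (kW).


dh = 266.1 - 101.7 = 164.4 kJ/kg
Q_evap = m_dot * dh = 1.689 * 164.4
Q_evap = 277.67 kW

277.67


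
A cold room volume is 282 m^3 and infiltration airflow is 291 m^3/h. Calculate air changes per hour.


ACH = flow / volume
ACH = 291 / 282
ACH = 1.032

1.032


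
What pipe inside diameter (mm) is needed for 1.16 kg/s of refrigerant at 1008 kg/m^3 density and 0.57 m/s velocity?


A = m_dot / (rho * v) = 1.16 / (1008 * 0.57) = 0.002018936229 m^2
d = sqrt(4*A/pi) * 1000
d = 50.7 mm

50.7


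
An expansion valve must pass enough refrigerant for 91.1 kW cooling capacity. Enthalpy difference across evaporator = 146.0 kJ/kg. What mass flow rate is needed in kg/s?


m_dot = Q / dh
m_dot = 91.1 / 146.0
m_dot = 0.624 kg/s

0.624


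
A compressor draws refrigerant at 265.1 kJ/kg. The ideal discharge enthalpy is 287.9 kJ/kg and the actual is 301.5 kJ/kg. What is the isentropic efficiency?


dh_ideal = 287.9 - 265.1 = 22.8 kJ/kg
dh_actual = 301.5 - 265.1 = 36.4 kJ/kg
eta_s = dh_ideal / dh_actual = 22.8 / 36.4
eta_s = 0.6264

0.6264


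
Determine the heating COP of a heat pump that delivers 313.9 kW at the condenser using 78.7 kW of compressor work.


COP_hp = Q_cond / W
COP_hp = 313.9 / 78.7
COP_hp = 3.989

3.989


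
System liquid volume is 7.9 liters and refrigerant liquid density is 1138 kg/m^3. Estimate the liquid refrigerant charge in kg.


Charge = V * rho / 1000
Charge = 7.9 * 1138 / 1000
Charge = 8.99 kg

8.99


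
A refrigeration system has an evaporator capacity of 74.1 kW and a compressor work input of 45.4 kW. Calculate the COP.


COP = Q_evap / W
COP = 74.1 / 45.4
COP = 1.632

1.632


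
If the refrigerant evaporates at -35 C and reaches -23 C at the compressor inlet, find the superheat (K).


Superheat = T_suction - T_evap
Superheat = -23 - (-35)
Superheat = 12 K

12


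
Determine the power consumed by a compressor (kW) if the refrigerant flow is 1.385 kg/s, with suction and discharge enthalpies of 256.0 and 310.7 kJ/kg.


dh = 310.7 - 256.0 = 54.7 kJ/kg
W = m_dot * dh = 1.385 * 54.7 = 75.76 kW

75.76


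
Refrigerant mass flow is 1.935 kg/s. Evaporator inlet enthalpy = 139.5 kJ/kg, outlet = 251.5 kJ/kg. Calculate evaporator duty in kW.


dh = 251.5 - 139.5 = 112.0 kJ/kg
Q_evap = m_dot * dh = 1.935 * 112.0
Q_evap = 216.72 kW

216.72


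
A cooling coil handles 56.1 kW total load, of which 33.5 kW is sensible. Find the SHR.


SHR = Q_sensible / Q_total
SHR = 33.5 / 56.1
SHR = 0.597

0.597


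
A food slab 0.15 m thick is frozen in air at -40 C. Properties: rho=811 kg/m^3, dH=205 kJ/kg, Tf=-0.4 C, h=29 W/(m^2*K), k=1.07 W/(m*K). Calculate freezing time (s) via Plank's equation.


dT = -0.4 - (-40) = 39.6 K
term1 = a/(2h) = 0.15/(2*29) = 0.002586206897
term2 = a^2/(8k) = 0.15^2/(8*1.07) = 0.002628504673
t = rho*dH*1000/dT * (term1 + term2)
t = 811*205*1000/39.6 * (0.002586206897 + 0.002628504673)
t = 21893 s

21893


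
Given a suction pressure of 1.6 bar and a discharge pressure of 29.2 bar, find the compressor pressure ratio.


PR = P_high / P_low
PR = 29.2 / 1.6
PR = 18.25

18.25


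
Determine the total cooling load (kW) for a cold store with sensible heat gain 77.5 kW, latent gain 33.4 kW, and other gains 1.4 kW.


Q_total = Q_s + Q_l + Q_misc
Q_total = 77.5 + 33.4 + 1.4
Q_total = 112.3 kW

112.3


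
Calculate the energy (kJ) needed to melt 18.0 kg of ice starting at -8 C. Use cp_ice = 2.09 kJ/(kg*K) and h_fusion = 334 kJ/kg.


Sensible heat = cp * dT = 2.09 * 8 = 16.72 kJ/kg
Total per kg = 16.72 + 334 = 350.72 kJ/kg
Q = m * total = 18.0 * 350.72
Q = 6313.0 kJ

6313.0


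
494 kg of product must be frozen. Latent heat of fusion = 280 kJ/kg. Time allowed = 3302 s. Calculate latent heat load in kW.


Q_lat = m * h_fg / t
Q_lat = 494 * 280 / 3302
Q_lat = 41.89 kW

41.89


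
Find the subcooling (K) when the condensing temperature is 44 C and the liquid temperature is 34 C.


Subcooling = T_cond - T_liquid
Subcooling = 44 - 34
Subcooling = 10 K

10


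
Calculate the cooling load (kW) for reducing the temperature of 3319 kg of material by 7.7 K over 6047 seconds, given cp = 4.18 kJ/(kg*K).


Q = m * cp * dT / t
Q = 3319 * 4.18 * 7.7 / 6047
Q = 17.666 kW

17.666


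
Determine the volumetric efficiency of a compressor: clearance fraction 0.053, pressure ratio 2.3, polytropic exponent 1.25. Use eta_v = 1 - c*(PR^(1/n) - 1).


PR^(1/n) = 2.3^(1/1.25) = 1.94707315
eta_v = 1 - 0.053 * (1.94707315 - 1)
eta_v = 0.9498

0.9498


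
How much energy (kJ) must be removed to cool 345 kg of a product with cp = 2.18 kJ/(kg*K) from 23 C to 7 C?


dT = 23 - (7) = 16 K
Q = m * cp * dT = 345 * 2.18 * 16
Q = 12034 kJ

12034


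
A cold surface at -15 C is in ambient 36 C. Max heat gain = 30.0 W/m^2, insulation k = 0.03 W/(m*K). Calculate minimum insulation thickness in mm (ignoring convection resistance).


dT = 36 - (-15) = 51 K
thickness = k * dT / q_max * 1000
thickness = 0.03 * 51 / 30.0 * 1000
thickness = 51.0 mm

51.0


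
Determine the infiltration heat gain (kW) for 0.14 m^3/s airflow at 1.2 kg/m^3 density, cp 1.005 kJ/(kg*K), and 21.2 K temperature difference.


Q = V_dot * rho * cp * dT
Q = 0.14 * 1.2 * 1.005 * 21.2
Q = 3.579 kW

3.579


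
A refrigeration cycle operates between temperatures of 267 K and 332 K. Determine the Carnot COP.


dT = 332 - 267 = 65 K
COP_carnot = T_cold / dT = 267 / 65
COP_carnot = 4.108

4.108


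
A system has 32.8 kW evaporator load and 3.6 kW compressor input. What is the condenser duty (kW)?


Q_cond = Q_evap + W
Q_cond = 32.8 + 3.6
Q_cond = 36.4 kW

36.4


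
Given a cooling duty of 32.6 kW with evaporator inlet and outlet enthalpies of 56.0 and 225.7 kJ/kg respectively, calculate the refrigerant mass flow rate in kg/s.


dh = 225.7 - 56.0 = 169.7 kJ/kg
m_dot = Q / dh = 32.6 / 169.7 = 0.1921 kg/s

0.1921


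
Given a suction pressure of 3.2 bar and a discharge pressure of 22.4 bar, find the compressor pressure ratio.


PR = P_high / P_low
PR = 22.4 / 3.2
PR = 7.0

7.0


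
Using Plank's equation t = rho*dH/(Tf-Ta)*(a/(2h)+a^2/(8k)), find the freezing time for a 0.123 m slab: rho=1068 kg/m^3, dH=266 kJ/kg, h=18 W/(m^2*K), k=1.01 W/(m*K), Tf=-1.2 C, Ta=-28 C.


dT = -1.2 - (-28) = 26.8 K
term1 = a/(2h) = 0.123/(2*18) = 0.003416666667
term2 = a^2/(8k) = 0.123^2/(8*1.01) = 0.00187240099
t = rho*dH*1000/dT * (term1 + term2)
t = 1068*266*1000/26.8 * (0.003416666667 + 0.00187240099)
t = 56066 s

56066


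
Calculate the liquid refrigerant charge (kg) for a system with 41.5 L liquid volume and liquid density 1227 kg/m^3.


Charge = V * rho / 1000
Charge = 41.5 * 1227 / 1000
Charge = 50.92 kg

50.92


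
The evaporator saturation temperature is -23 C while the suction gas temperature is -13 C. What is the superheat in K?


Superheat = T_suction - T_evap
Superheat = -13 - (-23)
Superheat = 10 K

10


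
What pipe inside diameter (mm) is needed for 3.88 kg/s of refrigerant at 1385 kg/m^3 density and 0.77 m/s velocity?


A = m_dot / (rho * v) = 3.88 / (1385 * 0.77) = 0.003638239017 m^2
d = sqrt(4*A/pi) * 1000
d = 68.1 mm

68.1


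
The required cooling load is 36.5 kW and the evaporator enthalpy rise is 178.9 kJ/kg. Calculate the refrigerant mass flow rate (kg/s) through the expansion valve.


m_dot = Q / dh
m_dot = 36.5 / 178.9
m_dot = 0.204 kg/s

0.204


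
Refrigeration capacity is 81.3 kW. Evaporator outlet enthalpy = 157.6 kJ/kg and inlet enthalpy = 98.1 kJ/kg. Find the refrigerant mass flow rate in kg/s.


dh = 157.6 - 98.1 = 59.5 kJ/kg
m_dot = Q / dh = 81.3 / 59.5 = 1.3664 kg/s

1.3664


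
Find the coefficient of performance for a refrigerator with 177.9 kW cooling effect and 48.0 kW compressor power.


COP = Q_evap / W
COP = 177.9 / 48.0
COP = 3.706

3.706


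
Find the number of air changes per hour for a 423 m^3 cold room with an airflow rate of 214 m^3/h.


ACH = flow / volume
ACH = 214 / 423
ACH = 0.506

0.506


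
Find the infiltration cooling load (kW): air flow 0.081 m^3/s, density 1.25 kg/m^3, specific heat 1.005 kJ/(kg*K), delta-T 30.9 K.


Q = V_dot * rho * cp * dT
Q = 0.081 * 1.25 * 1.005 * 30.9
Q = 3.144 kW

3.144


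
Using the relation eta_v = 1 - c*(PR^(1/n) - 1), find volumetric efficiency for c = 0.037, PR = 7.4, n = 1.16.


PR^(1/n) = 7.4^(1/1.16) = 5.61484393
eta_v = 1 - 0.037 * (5.61484393 - 1)
eta_v = 0.8293

0.8293


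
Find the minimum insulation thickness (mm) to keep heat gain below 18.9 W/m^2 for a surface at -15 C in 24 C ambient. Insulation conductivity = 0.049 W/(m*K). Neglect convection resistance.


dT = 24 - (-15) = 39 K
thickness = k * dT / q_max * 1000
thickness = 0.049 * 39 / 18.9 * 1000
thickness = 101.1 mm

101.1


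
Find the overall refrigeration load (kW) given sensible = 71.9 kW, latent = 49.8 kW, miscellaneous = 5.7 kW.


Q_total = Q_s + Q_l + Q_misc
Q_total = 71.9 + 49.8 + 5.7
Q_total = 127.4 kW

127.4


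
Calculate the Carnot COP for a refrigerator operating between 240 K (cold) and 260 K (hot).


dT = 260 - 240 = 20 K
COP_carnot = T_cold / dT = 240 / 20
COP_carnot = 12.0

12.0


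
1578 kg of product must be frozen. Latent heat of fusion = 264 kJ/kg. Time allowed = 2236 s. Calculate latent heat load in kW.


Q_lat = m * h_fg / t
Q_lat = 1578 * 264 / 2236
Q_lat = 186.31 kW

186.31


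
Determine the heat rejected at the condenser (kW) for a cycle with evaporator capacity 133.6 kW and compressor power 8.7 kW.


Q_cond = Q_evap + W
Q_cond = 133.6 + 8.7
Q_cond = 142.3 kW

142.3


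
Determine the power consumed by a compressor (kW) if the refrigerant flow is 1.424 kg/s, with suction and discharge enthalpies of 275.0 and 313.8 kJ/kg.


dh = 313.8 - 275.0 = 38.8 kJ/kg
W = m_dot * dh = 1.424 * 38.8 = 55.25 kW

55.25


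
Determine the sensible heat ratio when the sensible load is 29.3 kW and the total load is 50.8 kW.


SHR = Q_sensible / Q_total
SHR = 29.3 / 50.8
SHR = 0.577

0.577


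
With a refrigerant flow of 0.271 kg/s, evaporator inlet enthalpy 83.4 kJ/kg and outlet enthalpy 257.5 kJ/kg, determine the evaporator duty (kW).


dh = 257.5 - 83.4 = 174.1 kJ/kg
Q_evap = m_dot * dh = 0.271 * 174.1
Q_evap = 47.18 kW

47.18


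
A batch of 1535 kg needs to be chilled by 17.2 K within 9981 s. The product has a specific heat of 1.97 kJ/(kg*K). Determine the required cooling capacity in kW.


Q = m * cp * dT / t
Q = 1535 * 1.97 * 17.2 / 9981
Q = 5.211 kW

5.211


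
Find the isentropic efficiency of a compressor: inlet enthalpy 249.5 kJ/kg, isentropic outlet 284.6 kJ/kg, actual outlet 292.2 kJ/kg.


dh_ideal = 284.6 - 249.5 = 35.1 kJ/kg
dh_actual = 292.2 - 249.5 = 42.7 kJ/kg
eta_s = dh_ideal / dh_actual = 35.1 / 42.7
eta_s = 0.822

0.822
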